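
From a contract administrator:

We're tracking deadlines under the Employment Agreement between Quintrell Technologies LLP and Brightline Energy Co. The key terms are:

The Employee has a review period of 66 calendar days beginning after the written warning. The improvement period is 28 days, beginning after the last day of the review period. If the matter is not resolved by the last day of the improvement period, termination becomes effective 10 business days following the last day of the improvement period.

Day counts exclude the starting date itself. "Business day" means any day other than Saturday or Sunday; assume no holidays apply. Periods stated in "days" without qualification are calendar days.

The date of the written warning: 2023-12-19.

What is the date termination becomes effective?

2024-04-05

The last day of the review period: 2023-12-19 + 66 days = 2024-02-23.
The last day of the improvement period: 28 calendar days after 2024-02-23 is 2024-03-22.
The date termination becomes effective: 10 business days after Friday, 2024-03-22, skipping weekends — Mar 25, Mar 26, Mar 27, Mar 28, Mar 29, Apr 1, Apr 2, Apr 3, Apr 4, Apr 5 — lands on Friday, 2024-04-05.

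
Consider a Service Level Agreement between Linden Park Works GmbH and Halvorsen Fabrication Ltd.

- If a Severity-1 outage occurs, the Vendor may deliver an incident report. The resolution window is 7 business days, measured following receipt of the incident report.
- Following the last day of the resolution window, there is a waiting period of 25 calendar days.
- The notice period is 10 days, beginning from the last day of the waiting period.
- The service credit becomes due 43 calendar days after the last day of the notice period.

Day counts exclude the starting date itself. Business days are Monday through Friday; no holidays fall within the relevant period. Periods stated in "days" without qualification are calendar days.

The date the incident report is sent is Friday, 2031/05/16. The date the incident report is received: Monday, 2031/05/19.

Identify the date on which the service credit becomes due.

2031/08/14

The last day of the resolution window: 7 business days after Monday, 2031/05/19, skipping weekends — May 20, May 21, May 22, May 23, May 26, May 27, May 28 — lands on Wednesday, 2031/05/28.
The last day of the waiting period: 2031/05/28 + 25 days = 2031/06/22.
The last day of the notice period: 10 calendar days after 2031/06/22 is 2031/07/02.
The date on which the service credit becomes due: 43 calendar days after 2031/07/02 is 2031/08/14.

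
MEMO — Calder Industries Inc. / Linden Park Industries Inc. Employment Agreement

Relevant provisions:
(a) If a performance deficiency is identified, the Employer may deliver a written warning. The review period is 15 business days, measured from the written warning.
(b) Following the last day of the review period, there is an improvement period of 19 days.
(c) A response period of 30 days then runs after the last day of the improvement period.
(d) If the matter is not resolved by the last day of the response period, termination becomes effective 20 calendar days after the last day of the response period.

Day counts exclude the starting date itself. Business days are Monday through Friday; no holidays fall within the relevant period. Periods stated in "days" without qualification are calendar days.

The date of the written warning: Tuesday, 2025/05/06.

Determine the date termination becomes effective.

The last day of the review period: 15 business days after Tuesday, 2025/05/06, skipping weekends — May 7, May 8, May 9, May 12, …, May 23, May 26, May 27 — lands on Tuesday, 2025/05/27.
The last day of the improvement period: 2025/05/27 + 19 days = 2025/06/15.
The last day of the response period: 2025/06/15 + 30 days = 2025/07/15.
The date termination becomes effective: 2025/07/15 + 20 days = 2025/08/04.

2025/08/04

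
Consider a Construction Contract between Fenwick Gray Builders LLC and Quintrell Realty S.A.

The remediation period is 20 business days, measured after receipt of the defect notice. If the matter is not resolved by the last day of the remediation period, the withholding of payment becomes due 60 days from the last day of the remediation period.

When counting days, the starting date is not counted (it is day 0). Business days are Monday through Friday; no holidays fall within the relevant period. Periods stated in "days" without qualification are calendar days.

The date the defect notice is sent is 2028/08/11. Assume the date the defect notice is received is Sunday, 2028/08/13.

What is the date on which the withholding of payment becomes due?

2028/11/07

From Sunday, 2028/08/13, 20 business days (Aug 14, Aug 15, Aug 16, Aug 17, …, Sep 6, Sep 7, Sep 8, skipping weekends) brings us to Friday, 2028/09/08, which is the last day of the remediation period.
Adding 60 calendar days to 2028/09/08 gives 2028/11/07, which is the date on which the withholding of payment becomes due.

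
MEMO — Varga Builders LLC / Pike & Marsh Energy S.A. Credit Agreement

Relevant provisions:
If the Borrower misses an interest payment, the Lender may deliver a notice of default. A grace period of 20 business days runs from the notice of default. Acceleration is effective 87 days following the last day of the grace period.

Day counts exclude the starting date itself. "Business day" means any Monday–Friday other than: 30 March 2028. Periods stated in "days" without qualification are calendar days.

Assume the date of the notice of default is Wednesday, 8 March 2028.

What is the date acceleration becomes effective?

2 July 2028

From Wednesday, 8 March 2028, 20 business days (Mar 9, Mar 10, Mar 13, Mar 14, …, Apr 4, Apr 5, Apr 6, skipping weekends and the listed holiday on Mar 30) brings us to Thursday, 6 April 2028, which is the last day of the grace period.
The date acceleration becomes effective: 87 calendar days after 6 April 2028 is 2 July 2028.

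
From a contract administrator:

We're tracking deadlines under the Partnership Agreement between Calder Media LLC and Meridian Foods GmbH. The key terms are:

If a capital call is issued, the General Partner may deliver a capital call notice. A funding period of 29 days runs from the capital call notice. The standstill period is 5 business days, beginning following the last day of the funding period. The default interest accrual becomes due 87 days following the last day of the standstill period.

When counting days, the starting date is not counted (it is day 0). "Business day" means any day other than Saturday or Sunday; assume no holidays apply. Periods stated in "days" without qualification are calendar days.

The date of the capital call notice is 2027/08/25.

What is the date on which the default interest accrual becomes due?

2027/12/26

Adding 29 calendar days to 2027/08/25 gives 2027/09/23, which is the last day of the funding period.
The last day of the standstill period: 5 business days after Thursday, 2027/09/23, skipping weekends — Sep 24, Sep 27, Sep 28, Sep 29, Sep 30 — lands on Thursday, 2027/09/30.
The date on which the default interest accrual becomes due: 2027/09/30 + 87 days = 2027/12/26.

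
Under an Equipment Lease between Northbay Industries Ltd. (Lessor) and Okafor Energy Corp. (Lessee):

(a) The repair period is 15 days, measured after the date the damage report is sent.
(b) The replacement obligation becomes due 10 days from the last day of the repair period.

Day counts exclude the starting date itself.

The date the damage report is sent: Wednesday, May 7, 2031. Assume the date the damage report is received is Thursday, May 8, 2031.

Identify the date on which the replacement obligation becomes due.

The last day of the repair period: 15 calendar days after May 7, 2031 is May 22, 2031.
The date on which the replacement obligation becomes due: May 22, 2031 + 10 days = Jun 1, 2031.

Jun 1, 2031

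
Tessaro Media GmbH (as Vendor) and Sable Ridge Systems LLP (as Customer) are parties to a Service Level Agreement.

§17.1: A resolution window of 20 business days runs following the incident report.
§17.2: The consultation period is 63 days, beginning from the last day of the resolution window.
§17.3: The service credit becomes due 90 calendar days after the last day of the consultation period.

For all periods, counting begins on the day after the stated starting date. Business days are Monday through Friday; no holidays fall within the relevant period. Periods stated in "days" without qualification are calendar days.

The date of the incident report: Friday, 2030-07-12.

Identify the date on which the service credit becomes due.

From Friday, 2030-07-12, 20 business days (Jul 15, Jul 16, Jul 17, Jul 18, …, Aug 7, Aug 8, Aug 9, skipping weekends) brings us to Friday, 2030-08-09, which is the last day of the resolution window.
The last day of the consultation period: 63 calendar days after 2030-08-09 is 2030-10-11.
The date on which the service credit becomes due: 90 calendar days after 2030-10-11 is 2031-01-09.

2031-01-09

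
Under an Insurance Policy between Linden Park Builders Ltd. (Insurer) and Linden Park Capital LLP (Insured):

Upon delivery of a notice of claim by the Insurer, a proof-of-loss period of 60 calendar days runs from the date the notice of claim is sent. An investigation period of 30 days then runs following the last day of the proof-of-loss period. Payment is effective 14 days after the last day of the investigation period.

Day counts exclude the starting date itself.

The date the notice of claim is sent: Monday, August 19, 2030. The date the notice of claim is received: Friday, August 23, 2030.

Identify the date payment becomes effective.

December 1, 2030

Adding 60 calendar days to August 19, 2030 gives October 18, 2030, which is the last day of the proof-of-loss period.
The last day of the investigation period: 30 calendar days after October 18, 2030 is November 17, 2030.
Adding 14 calendar days to November 17, 2030 gives December 1, 2030, which is the date payment becomes effective.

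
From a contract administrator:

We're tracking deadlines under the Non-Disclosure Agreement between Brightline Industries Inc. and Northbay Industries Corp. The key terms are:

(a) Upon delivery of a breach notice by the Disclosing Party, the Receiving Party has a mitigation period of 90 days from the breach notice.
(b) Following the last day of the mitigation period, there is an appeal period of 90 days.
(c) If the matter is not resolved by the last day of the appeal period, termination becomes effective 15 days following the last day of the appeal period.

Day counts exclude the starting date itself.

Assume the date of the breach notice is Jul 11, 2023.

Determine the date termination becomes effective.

The last day of the mitigation period: Jul 11, 2023 + 90 days = Oct 9, 2023.
Adding 90 calendar days to Oct 9, 2023 gives Jan 7, 2024, which is the last day of the appeal period.
The date termination becomes effective: Jan 7, 2024 + 15 days = Jan 22, 2024.

Jan 22, 2024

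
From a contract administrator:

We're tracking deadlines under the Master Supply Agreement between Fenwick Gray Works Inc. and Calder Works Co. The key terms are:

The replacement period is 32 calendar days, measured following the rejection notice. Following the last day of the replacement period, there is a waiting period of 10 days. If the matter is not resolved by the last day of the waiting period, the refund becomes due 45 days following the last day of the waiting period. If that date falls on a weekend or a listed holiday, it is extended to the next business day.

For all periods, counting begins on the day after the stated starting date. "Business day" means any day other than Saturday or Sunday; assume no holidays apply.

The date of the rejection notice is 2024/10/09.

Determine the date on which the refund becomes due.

2025/01/06

Adding 32 calendar days to 2024/10/09 gives 2024/11/10, which is the last day of the replacement period.
Adding 10 calendar days to 2024/11/10 gives 2024/11/20, which is the last day of the waiting period.
The date on which the refund becomes due: 2024/11/20 + 45 days = 2025/01/04. That falls on a Saturday, so it rolls to the next business day, Monday, 2025/01/06.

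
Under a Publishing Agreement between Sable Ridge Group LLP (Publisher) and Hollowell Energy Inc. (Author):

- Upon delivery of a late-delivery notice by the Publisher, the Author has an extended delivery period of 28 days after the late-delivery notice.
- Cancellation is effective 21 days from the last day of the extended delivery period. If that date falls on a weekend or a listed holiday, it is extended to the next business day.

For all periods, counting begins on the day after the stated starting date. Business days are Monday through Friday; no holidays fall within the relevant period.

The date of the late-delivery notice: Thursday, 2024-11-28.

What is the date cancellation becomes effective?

2025-01-16

The last day of the extended delivery period: 28 calendar days after 2024-11-28 is 2024-12-26.
The date cancellation becomes effective: 2024-12-26 + 21 days = 2025-01-16. 2025-01-16 is a Thursday, so no roll-forward applies.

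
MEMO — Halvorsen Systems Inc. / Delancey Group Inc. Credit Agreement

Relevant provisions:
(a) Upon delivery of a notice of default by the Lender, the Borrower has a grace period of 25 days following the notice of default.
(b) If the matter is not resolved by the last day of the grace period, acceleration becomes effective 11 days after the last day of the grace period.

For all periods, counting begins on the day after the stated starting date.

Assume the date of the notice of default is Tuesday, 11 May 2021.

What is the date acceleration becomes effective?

16 June 2021

The last day of the grace period: 11 May 2021 + 25 days = 5 June 2021.
Adding 11 calendar days to 5 June 2021 gives 16 June 2021, which is the date acceleration becomes effective.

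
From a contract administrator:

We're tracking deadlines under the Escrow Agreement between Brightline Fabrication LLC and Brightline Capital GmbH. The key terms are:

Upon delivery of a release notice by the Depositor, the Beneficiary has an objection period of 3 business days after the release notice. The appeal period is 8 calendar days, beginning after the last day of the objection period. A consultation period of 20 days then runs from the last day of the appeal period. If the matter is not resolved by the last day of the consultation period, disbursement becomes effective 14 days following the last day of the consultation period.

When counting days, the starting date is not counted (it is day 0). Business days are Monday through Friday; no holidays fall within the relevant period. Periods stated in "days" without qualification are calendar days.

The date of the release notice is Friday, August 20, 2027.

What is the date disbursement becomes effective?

The last day of the objection period: 3 business days after Friday, August 20, 2027, skipping weekends — Aug 23, Aug 24, Aug 25 — lands on Wednesday, August 25, 2027.
The last day of the appeal period: August 25, 2027 + 8 days = September 2, 2027.
The last day of the consultation period: 20 calendar days after September 2, 2027 is September 22, 2027.
The date disbursement becomes effective: September 22, 2027 + 14 days = October 6, 2027.

October 6, 2027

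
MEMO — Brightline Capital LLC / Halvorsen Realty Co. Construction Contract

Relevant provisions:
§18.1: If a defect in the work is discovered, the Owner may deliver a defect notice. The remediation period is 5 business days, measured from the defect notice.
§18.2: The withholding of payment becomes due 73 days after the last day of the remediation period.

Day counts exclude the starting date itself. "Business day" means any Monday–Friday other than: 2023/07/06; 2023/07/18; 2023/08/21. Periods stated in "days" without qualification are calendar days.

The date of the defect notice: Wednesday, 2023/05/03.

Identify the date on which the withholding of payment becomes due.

The last day of the remediation period: 5 business days after Wednesday, 2023/05/03, skipping weekends — May 4, May 5, May 8, May 9, May 10 — lands on Wednesday, 2023/05/10.
Adding 73 calendar days to 2023/05/10 gives 2023/07/22, which is the date on which the withholding of payment becomes due.

2023/07/22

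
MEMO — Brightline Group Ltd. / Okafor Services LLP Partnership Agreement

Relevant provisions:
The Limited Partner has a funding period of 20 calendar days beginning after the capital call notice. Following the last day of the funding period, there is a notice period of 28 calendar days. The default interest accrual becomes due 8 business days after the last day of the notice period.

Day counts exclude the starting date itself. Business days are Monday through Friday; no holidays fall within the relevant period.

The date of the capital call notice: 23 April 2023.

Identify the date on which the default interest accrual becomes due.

21 June 2023

The last day of the funding period: 20 calendar days after 23 April 2023 is 13 May 2023.
The last day of the notice period: 28 calendar days after 13 May 2023 is 10 June 2023.
The date on which the default interest accrual becomes due: 8 business days after Saturday, 10 June 2023, skipping weekends — Jun 12, Jun 13, Jun 14, Jun 15, Jun 16, Jun 19, Jun 20, Jun 21 — lands on Wednesday, 21 June 2023.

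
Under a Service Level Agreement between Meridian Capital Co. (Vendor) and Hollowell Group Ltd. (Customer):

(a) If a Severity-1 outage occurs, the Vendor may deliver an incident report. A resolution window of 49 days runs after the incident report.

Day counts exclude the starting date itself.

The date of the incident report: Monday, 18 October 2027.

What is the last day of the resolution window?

6 December 2027

Adding 49 calendar days to 18 October 2027 gives 6 December 2027, which is the last day of the resolution window.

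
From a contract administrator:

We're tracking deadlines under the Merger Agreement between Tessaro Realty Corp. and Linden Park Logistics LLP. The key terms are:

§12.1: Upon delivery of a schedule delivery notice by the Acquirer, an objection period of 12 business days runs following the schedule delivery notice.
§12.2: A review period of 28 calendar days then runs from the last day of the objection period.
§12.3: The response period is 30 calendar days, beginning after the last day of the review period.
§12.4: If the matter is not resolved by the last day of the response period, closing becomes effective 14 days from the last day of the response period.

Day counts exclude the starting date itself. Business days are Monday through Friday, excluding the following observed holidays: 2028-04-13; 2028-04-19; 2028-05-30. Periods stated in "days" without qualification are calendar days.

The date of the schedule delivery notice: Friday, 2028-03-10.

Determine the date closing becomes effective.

The last day of the objection period: counting 12 business days from Friday, 2028-03-10 (Mar 13, Mar 14, Mar 15, Mar 16, …, Mar 24, Mar 27, Mar 28, skipping weekends) reaches Tuesday, 2028-03-28.
The last day of the review period: 2028-03-28 + 28 days = 2028-04-25.
The last day of the response period: 2028-04-25 + 30 days = 2028-05-25.
The date closing becomes effective: 2028-05-25 + 14 days = 2028-06-08.

2028-06-08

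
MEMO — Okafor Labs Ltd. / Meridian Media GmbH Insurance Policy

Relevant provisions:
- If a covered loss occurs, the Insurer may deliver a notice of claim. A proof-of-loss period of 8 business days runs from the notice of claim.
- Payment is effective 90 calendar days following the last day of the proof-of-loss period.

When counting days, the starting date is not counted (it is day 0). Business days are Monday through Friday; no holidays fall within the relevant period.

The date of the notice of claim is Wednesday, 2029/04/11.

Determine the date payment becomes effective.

2029/07/22

From Wednesday, 2029/04/11, 8 business days (Apr 12, Apr 13, Apr 16, Apr 17, Apr 18, Apr 19, Apr 20, Apr 23, skipping weekends) brings us to Monday, 2029/04/23, which is the last day of the proof-of-loss period.
The date payment becomes effective: 2029/04/23 + 90 days = 2029/07/22.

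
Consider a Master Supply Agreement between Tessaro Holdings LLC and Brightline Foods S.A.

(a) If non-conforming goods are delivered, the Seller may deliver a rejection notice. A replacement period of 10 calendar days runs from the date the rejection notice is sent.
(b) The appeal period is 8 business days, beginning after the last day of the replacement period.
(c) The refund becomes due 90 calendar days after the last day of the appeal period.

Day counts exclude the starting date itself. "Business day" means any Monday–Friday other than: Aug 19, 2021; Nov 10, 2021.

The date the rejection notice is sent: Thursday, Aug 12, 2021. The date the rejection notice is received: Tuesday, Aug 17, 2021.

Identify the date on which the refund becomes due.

The last day of the replacement period: 10 calendar days after Aug 12, 2021 is Aug 22, 2021.
The last day of the appeal period: counting 8 business days from Sunday, Aug 22, 2021 (Aug 23, Aug 24, Aug 25, Aug 26, Aug 27, Aug 30, Aug 31, Sep 1, skipping weekends) reaches Wednesday, Sep 1, 2021.
The date on which the refund becomes due: Sep 1, 2021 + 90 days = Nov 30, 2021.

Nov 30, 2021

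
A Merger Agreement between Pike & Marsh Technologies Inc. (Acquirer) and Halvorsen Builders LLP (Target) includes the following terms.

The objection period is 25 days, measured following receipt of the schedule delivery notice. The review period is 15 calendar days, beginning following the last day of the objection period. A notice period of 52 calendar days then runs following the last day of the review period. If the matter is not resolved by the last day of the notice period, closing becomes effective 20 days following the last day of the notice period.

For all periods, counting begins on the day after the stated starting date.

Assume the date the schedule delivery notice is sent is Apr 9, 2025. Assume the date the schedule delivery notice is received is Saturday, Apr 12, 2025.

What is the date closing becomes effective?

The last day of the objection period: 25 calendar days after Apr 12, 2025 is May 7, 2025.
The last day of the review period: 15 calendar days after May 7, 2025 is May 22, 2025.
The last day of the notice period: May 22, 2025 + 52 days = Jul 13, 2025.
Adding 20 calendar days to Jul 13, 2025 gives Aug 2, 2025, which is the date closing becomes effective.

Aug 2, 2025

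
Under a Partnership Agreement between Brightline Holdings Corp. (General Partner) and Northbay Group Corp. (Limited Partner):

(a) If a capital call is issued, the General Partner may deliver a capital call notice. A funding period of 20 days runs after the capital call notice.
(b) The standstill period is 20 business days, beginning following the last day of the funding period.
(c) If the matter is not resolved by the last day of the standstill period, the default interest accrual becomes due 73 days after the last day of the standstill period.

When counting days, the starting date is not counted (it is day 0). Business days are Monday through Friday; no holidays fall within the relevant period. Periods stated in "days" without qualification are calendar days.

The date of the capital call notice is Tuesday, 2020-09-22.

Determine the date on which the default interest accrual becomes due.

Adding 20 calendar days to 2020-09-22 gives 2020-10-12, which is the last day of the funding period.
The last day of the standstill period: 20 business days after Monday, 2020-10-12, skipping weekends — Oct 13, Oct 14, Oct 15, Oct 16, …, Nov 5, Nov 6, Nov 9 — lands on Monday, 2020-11-09.
The date on which the default interest accrual becomes due: 73 calendar days after 2020-11-09 is 2021-01-21.

2021-01-21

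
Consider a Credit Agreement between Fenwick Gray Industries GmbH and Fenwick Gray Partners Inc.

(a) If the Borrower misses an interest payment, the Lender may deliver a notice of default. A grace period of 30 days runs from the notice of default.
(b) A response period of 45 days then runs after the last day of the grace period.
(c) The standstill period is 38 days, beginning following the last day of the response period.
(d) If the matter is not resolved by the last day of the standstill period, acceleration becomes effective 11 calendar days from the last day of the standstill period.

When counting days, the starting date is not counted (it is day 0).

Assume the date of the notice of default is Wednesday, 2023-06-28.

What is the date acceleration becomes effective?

2023-10-30

Adding 30 calendar days to 2023-06-28 gives 2023-07-28, which is the last day of the grace period.
The last day of the response period: 2023-07-28 + 45 days = 2023-09-11.
The last day of the standstill period: 2023-09-11 + 38 days = 2023-10-19.
The date acceleration becomes effective: 11 calendar days after 2023-10-19 is 2023-10-30.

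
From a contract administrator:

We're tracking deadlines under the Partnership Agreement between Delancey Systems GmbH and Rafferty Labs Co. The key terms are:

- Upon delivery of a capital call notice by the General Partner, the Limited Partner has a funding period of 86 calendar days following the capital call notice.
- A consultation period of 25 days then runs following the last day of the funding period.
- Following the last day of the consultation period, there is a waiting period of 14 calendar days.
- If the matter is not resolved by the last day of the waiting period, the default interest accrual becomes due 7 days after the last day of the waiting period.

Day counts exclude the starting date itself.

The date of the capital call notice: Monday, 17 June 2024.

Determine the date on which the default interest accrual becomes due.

Adding 86 calendar days to 17 June 2024 gives 11 September 2024, which is the last day of the funding period.
The last day of the consultation period: 25 calendar days after 11 September 2024 is 6 October 2024.
Adding 14 calendar days to 6 October 2024 gives 20 October 2024, which is the last day of the waiting period.
Adding 7 calendar days to 20 October 2024 gives 27 October 2024, which is the date on which the default interest accrual becomes due.

27 October 2024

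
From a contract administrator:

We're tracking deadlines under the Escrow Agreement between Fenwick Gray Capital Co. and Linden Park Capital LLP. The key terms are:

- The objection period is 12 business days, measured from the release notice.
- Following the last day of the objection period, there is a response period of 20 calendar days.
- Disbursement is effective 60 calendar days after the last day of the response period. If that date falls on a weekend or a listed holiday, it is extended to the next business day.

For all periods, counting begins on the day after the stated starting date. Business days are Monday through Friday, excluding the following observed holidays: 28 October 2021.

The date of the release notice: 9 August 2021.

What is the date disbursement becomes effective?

15 November 2021

The last day of the objection period: counting 12 business days from Monday, 9 August 2021 (Aug 10, Aug 11, Aug 12, Aug 13, …, Aug 23, Aug 24, Aug 25, skipping weekends) reaches Wednesday, 25 August 2021.
Adding 20 calendar days to 25 August 2021 gives 14 September 2021, which is the last day of the response period.
The date disbursement becomes effective: 60 calendar days after 14 September 2021 is 13 November 2021. That falls on a Saturday, so it rolls to the next business day, Monday, 15 November 2021.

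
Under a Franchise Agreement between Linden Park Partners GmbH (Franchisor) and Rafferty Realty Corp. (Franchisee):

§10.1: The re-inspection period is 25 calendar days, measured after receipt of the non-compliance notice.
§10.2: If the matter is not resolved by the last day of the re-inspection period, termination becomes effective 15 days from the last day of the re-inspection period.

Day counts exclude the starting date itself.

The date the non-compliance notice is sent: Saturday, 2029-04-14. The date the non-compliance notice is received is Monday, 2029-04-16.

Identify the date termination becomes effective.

2029-05-26

The last day of the re-inspection period: 25 calendar days after 2029-04-16 is 2029-05-11.
The date termination becomes effective: 2029-05-11 + 15 days = 2029-05-26.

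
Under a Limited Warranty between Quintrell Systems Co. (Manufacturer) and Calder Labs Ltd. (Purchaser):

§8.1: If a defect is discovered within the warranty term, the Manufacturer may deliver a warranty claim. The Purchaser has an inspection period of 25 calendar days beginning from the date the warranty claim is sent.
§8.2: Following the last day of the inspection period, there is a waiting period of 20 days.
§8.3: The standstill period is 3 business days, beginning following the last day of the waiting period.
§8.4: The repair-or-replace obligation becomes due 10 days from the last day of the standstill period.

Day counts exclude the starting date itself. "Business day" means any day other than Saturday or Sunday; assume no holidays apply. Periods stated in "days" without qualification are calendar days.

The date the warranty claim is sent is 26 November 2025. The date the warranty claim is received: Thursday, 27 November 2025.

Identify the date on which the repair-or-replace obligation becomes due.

24 January 2026

The last day of the inspection period: 25 calendar days after 26 November 2025 is 21 December 2025.
The last day of the waiting period: 21 December 2025 + 20 days = 10 January 2026.
From Saturday, 10 January 2026, 3 business days (Jan 12, Jan 13, Jan 14, skipping weekends) brings us to Wednesday, 14 January 2026, which is the last day of the standstill period.
The date on which the repair-or-replace obligation becomes due: 14 January 2026 + 10 days = 24 January 2026.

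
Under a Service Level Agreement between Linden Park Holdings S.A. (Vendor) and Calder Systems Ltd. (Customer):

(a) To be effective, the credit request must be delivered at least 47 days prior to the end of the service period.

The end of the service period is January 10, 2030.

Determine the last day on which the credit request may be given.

Counting back 47 calendar days from January 10, 2030 gives November 24, 2029.

November 24, 2029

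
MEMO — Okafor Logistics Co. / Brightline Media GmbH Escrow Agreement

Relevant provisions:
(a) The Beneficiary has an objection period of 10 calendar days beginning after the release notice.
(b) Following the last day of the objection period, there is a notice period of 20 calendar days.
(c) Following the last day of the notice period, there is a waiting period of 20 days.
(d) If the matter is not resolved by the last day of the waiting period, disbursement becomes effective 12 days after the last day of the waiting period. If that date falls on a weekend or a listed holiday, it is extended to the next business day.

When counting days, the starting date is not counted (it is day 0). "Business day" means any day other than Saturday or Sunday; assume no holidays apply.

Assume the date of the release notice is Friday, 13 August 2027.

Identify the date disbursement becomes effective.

The last day of the objection period: 13 August 2027 + 10 days = 23 August 2027.
The last day of the notice period: 20 calendar days after 23 August 2027 is 12 September 2027.
The last day of the waiting period: 20 calendar days after 12 September 2027 is 2 October 2027.
The date disbursement becomes effective: 12 calendar days after 2 October 2027 is 14 October 2027. 14 October 2027 is a Thursday, so no roll-forward applies.

14 October 2027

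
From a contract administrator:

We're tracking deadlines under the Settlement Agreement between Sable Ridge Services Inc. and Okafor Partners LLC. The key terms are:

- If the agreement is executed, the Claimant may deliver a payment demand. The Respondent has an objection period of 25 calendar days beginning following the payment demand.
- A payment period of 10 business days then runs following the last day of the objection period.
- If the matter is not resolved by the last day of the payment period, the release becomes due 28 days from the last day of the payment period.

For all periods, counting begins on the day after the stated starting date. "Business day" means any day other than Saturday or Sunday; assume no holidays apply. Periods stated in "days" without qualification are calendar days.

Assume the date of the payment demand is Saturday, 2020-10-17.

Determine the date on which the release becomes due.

The last day of the objection period: 2020-10-17 + 25 days = 2020-11-11.
The last day of the payment period: counting 10 business days from Wednesday, 2020-11-11 (Nov 12, Nov 13, Nov 16, Nov 17, Nov 18, Nov 19, Nov 20, Nov 23, Nov 24, Nov 25, skipping weekends) reaches Wednesday, 2020-11-25.
The date on which the release becomes due: 28 calendar days after 2020-11-25 is 2020-12-23.

2020-12-23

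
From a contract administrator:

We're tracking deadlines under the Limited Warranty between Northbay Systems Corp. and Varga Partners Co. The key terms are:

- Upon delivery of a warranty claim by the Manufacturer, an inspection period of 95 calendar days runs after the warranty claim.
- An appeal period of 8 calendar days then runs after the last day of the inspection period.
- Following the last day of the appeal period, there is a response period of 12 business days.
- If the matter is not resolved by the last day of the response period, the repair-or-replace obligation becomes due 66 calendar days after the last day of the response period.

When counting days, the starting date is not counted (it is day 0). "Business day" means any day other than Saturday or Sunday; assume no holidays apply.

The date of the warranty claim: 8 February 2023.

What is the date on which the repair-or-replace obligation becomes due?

12 August 2023

The last day of the inspection period: 95 calendar days after 8 February 2023 is 14 May 2023.
Adding 8 calendar days to 14 May 2023 gives 22 May 2023, which is the last day of the appeal period.
From Monday, 22 May 2023, 12 business days (May 23, May 24, May 25, May 26, …, Jun 5, Jun 6, Jun 7, skipping weekends) brings us to Wednesday, 7 June 2023, which is the last day of the response period.
The date on which the repair-or-replace obligation becomes due: 7 June 2023 + 66 days = 12 August 2023.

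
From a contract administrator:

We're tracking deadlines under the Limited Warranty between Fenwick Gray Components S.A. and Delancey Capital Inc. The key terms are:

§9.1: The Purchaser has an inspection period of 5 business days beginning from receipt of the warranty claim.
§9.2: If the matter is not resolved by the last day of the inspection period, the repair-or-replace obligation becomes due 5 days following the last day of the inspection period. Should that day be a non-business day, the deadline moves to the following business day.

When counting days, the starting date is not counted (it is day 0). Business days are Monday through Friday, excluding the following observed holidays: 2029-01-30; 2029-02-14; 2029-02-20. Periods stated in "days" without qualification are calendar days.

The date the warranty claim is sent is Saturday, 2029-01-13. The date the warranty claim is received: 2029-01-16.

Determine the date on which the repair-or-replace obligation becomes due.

2029-01-29

The last day of the inspection period: counting 5 business days from Tuesday, 2029-01-16 (Jan 17, Jan 18, Jan 19, Jan 22, Jan 23, skipping weekends) reaches Tuesday, 2029-01-23.
The date on which the repair-or-replace obligation becomes due: 5 calendar days after 2029-01-23 is 2029-01-28. That falls on a Sunday, so it rolls to the next business day, Monday, 2029-01-29.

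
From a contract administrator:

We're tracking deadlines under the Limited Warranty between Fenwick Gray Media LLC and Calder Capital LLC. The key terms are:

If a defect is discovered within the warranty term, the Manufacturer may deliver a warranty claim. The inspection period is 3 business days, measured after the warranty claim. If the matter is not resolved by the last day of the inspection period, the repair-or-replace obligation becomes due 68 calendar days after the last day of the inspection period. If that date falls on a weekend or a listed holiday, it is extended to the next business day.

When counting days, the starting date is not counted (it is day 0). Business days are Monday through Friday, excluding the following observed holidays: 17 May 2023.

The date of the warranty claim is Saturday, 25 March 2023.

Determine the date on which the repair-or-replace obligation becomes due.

5 June 2023

From Saturday, 25 March 2023, 3 business days (Mar 27, Mar 28, Mar 29, skipping weekends) brings us to Wednesday, 29 March 2023, which is the last day of the inspection period.
Adding 68 calendar days to 29 March 2023 gives 5 June 2023, which is the date on which the repair-or-replace obligation becomes due. 5 June 2023 is a Monday and is not a listed holiday, so no roll-forward applies.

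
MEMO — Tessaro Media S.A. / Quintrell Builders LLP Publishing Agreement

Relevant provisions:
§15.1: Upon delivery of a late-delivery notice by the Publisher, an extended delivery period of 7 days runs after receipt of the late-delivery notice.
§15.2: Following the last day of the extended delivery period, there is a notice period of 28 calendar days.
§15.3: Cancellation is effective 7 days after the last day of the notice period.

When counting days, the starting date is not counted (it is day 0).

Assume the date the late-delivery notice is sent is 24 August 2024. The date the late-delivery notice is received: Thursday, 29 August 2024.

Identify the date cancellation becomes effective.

Adding 7 calendar days to 29 August 2024 gives 5 September 2024, which is the last day of the extended delivery period.
Adding 28 calendar days to 5 September 2024 gives 3 October 2024, which is the last day of the notice period.
Adding 7 calendar days to 3 October 2024 gives 10 October 2024, which is the date cancellation becomes effective.

10 October 2024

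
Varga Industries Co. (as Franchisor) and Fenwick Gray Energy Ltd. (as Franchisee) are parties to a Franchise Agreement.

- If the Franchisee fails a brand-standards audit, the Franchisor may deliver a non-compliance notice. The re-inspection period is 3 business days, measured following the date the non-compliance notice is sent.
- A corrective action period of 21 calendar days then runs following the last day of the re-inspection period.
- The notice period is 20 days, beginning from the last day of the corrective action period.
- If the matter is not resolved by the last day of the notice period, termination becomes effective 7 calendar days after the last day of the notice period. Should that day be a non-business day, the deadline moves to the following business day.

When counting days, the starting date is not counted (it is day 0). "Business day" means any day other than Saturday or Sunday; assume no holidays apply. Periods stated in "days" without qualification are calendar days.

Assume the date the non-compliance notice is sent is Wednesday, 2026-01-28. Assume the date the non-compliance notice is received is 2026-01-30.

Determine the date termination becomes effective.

2026-03-23

The last day of the re-inspection period: 3 business days after Wednesday, 2026-01-28, skipping weekends — Jan 29, Jan 30, Feb 2 — lands on Monday, 2026-02-02.
The last day of the corrective action period: 21 calendar days after 2026-02-02 is 2026-02-23.
The last day of the notice period: 2026-02-23 + 20 days = 2026-03-15.
The date termination becomes effective: 2026-03-15 + 7 days = 2026-03-22. That falls on a Sunday, so it rolls to the next business day, Monday, 2026-03-23.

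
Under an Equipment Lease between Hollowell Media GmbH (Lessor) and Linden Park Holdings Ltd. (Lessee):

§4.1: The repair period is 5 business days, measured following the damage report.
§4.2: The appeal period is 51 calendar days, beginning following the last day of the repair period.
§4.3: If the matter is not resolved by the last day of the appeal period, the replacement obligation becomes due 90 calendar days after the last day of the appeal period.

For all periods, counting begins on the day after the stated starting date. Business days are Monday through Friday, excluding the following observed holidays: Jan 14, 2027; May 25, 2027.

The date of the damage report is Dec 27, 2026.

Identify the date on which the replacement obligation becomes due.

May 22, 2027

The last day of the repair period: counting 5 business days from Sunday, Dec 27, 2026 (Dec 28, Dec 29, Dec 30, Dec 31, Jan 1, skipping weekends) reaches Friday, Jan 1, 2027.
Adding 51 calendar days to Jan 1, 2027 gives Feb 21, 2027, which is the last day of the appeal period.
The date on which the replacement obligation becomes due: Feb 21, 2027 + 90 days = May 22, 2027.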